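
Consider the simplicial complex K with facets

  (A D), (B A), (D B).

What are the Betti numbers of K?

We work with the vertex ordering A < B < D. The simplices of K, each written with vertices in increasing order, are:

  0-simplices (3): A, B, D
  1-simplices (3): AB, AD, BD

so the chain groups are C_0 ≅ Z^3, C_1 ≅ Z^3.

Boundary ∂_1: C_1 → C_0 is given by ∂[p,q] = [q] − [p]. For instance
  ∂AD = D − A.
This gives a 3×3 integer matrix of rank 2; reducing to Smith normal form yields diagonal entries (1,1).

Now H_k = ker ∂_k / im ∂_{k+1}, so:

  H_0: rank C_0 − rank ∂_1 = 3 − 2 = 1, and the invariant factors of ∂_1 are all 1, so H_0 ≅ Z.
  H_1: rank ker ∂_1 − rank ∂_2 = (3 − 2) − 0 = 1, and there is no ∂_2, so H_1 ≅ Z.

Hence the Betti numbers are b_0 = 1, b_1 = 1.

b_0 = 1, b_1 = 1.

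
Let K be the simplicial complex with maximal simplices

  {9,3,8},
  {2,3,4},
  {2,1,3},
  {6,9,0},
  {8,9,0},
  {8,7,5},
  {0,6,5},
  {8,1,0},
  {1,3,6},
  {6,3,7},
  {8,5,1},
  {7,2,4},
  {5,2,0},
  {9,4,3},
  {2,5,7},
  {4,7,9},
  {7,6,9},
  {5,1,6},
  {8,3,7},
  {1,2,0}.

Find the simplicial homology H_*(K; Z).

Take the total order 0 < 1 < 2 < 3 < 4 < 5 < 6 < 7 < 8 < 9 on the vertex set. Then K (dimension 2) consists of the simplices:

  0-simplices (10): [0], [1], [2], [3], [4], [5], [6], [7], [8], [9]
  1-simplices (30): (30 of them)
  2-simplices (20): (20 of them)

giving chain groups C_0 ≅ Z^10, C_1 ≅ Z^30, C_2 ≅ Z^20.

The boundary map ∂_1: C_1 → C_0 maps an edge to its endpoints' difference, ∂[p,q] = q − p. For instance
  ∂[1,6] = [6] − [1].
The 10×30 boundary matrix has rank 9 and Smith normal form diag(1,1,1,1,1,1,1,1,1).

∂_2: C_2 → C_1 sends each 2-simplex [p,q,r] to [q,r] − [p,r] + [p,q]. For instance
  ∂[2,3,4] = [3,4] − [2,4] + [2,3],
  ∂[4,7,9] = [7,9] − [4,9] + [4,7].
This gives a 30×20 integer matrix of rank 20; reducing to Smith normal form yields diagonal entries (1,1,1,1,1,1,1,1,1,1,1,1,1,1,1,1,1,1,1,2).

From H_k ≅ ker(∂_k) / im(∂_{k+1}) we obtain:

  H_0: rank C_0 − rank ∂_1 = 10 − 9 = 1, and the invariant factors of ∂_1 are all 1, so H_0 = Z.
  H_1: rank ker ∂_1 − rank ∂_2 = (30 − 9) − 20 = 1, and ∂_2 has invariant factor 2 > 1, so H_1 = Z ⊕ Z/2.
  H_2: rank ker ∂_2 − rank ∂_3 = (20 − 20) − 0 = 0, and there is no ∂_3, so H_2 = 0.

H_0 = Z,  H_1 = Z ⊕ Z/2,  H_2 = 0.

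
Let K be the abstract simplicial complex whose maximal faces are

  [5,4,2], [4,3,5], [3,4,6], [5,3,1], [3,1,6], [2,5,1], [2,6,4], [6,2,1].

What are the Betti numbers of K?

b_0 = 1, b_1 = 0, b_2 = 1.

Order the vertices as 1 < 2 < 3 < 4 < 5 < 6. Listing each simplex with vertices in this order, K has dimension 2 with simplices:

  0-simplices (6): [1], [2], [3], [4], [5], [6]
  1-simplices (12): [1,2], [1,3], [1,5], [1,6], [2,4], [2,5], [2,6], [3,4], [3,5], [3,6], [4,5], [4,6]
  2-simplices (8): [1,2,5], [1,2,6], [1,3,5], [1,3,6], [2,4,5], [2,4,6], [3,4,5], [3,4,6]

Hence C_0 ≅ Z^6, C_1 ≅ Z^12, C_2 ≅ Z^8.

Boundary ∂_1: C_1 → C_0 maps an edge to its endpoints' difference, ∂[p,q] = q − p.
The resulting 6×12 matrix has rank 5, and its Smith normal form has invariant factors (1,1,1,1,1).

∂_2: C_2 → C_1 acts by ∂[p,q,r] = [q,r] − [p,r] + [p,q]. For instance
  ∂[2,4,5] = [4,5] − [2,5] + [2,4],
  ∂[1,2,5] = [2,5] − [1,5] + [1,2].
As a 12×8 matrix over Z this has rank 7, with invariant factors (1,1,1,1,1,1,1).

Reading off H_k = ker ∂_k / im ∂_{k+1}:

  H_0: rank C_0 − rank ∂_1 = 6 − 5 = 1, and the invariant factors of ∂_1 are all 1, so H_0 = Z.
  H_1: rank ker ∂_1 − rank ∂_2 = (12 − 5) − 7 = 0, and the invariant factors of ∂_2 are all 1, so H_1 = 0.
  H_2: rank ker ∂_2 − rank ∂_3 = (8 − 7) − 0 = 1, and there is no ∂_3, so H_2 = Z.

(K is a triangulation of the 2-sphere S^2.)

Hence the Betti numbers are b_0 = 1, b_1 = 0, b_2 = 1.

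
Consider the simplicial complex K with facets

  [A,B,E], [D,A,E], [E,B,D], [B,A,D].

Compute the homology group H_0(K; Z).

Take the total order A < B < D < E on the vertex set. Then K (dimension 2) consists of the simplices:

  0-simplices (4): A, B, D, E
  1-simplices (6): AB, AD, AE, BD, BE, DE
  2-simplices (4): ABD, ABE, ADE, BDE

giving chain groups C_0 ≅ Z^4, C_1 ≅ Z^6, C_2 ≅ Z^4.

The boundary map ∂_1: C_1 → C_0 is given by ∂[p,q] = [q] − [p]. For instance
  ∂AB = B − A.
The resulting 4×6 matrix has rank 3, and its Smith normal form has invariant factors (1,1,1).

∂_2: C_2 → C_1 sends each 2-simplex [p,q,r] to [q,r] − [p,r] + [p,q]. For instance
  ∂ABE = BE − AE + AB,
  ∂ABD = BD − AD + AB.
This gives a 6×4 integer matrix of rank 3; reducing to Smith normal form yields diagonal entries (1,1,1).

Reading off H_k = ker ∂_k / im ∂_{k+1}:

  H_0: rank C_0 − rank ∂_1 = 4 − 3 = 1, and the invariant factors of ∂_1 are all 1, so H_0 = Z.

(K is a triangulation of the 2-sphere S^2.)

H_0 ≅ Z.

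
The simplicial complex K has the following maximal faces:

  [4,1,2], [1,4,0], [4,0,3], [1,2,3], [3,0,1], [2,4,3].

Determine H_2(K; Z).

H_2 = Z.

Fix the vertex order 0 < 1 < 2 < 3 < 4 and write every simplex with vertices in increasing order. Then dim K = 2 and the simplices of K are:

  0-simplices (5): [0], [1], [2], [3], [4]
  1-simplices (9): [0,1], [0,3], [0,4], [1,2], [1,3], [1,4], [2,3], [2,4], [3,4]
  2-simplices (6): [0,1,3], [0,1,4], [0,3,4], [1,2,3], [1,2,4], [2,3,4]

so the chain groups are C_0 ≅ Z^5, C_1 ≅ Z^9, C_2 ≅ Z^6.

The boundary map ∂_1: C_1 → C_0 sends each edge [p,q] (with p < q) to q − p.
The resulting 5×9 matrix has rank 4, and its Smith normal form has invariant factors (1,1,1,1).

∂_2: C_2 → C_1 sends each 2-simplex [p,q,r] to [q,r] − [p,r] + [p,q]. For instance
  ∂[0,1,3] = [1,3] − [0,3] + [0,1],
  ∂[0,1,4] = [1,4] − [0,4] + [0,1].
The 9×6 boundary matrix has rank 5 and Smith normal form diag(1,1,1,1,1).

Computing H_k = (kernel of ∂_k) / (image of ∂_{k+1}):

  H_2: rank ker ∂_2 − rank ∂_3 = (6 − 5) − 0 = 1, and there is no ∂_3, so H_2 = Z.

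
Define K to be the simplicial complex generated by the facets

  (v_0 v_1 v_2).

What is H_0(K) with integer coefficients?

Order the vertices as v_0 < v_1 < v_2. Listing each simplex with vertices in this order, K has dimension 2 with simplices:

  0-simplices (3): [v_0], [v_1], [v_2]
  1-simplices (3): [v_0,v_1], [v_0,v_2], [v_1,v_2]
  2-simplices (1): [v_0,v_1,v_2]

Hence C_0 ≅ Z^3, C_1 ≅ Z^3, C_2 ≅ Z^1.

Boundary ∂_1: C_1 → C_0 maps an edge to its endpoints' difference, ∂[p,q] = q − p.
As a 3×3 matrix over Z this has rank 2, with invariant factors (1,1).

∂_2: C_2 → C_1 acts by ∂[p,q,r] = [q,r] − [p,r] + [p,q]. For instance
  ∂[v_0,v_1,v_2] = [v_1,v_2] − [v_0,v_2] + [v_0,v_1].
As a 3×1 matrix over Z this has rank 1, with invariant factors (1).

Computing H_k = (kernel of ∂_k) / (image of ∂_{k+1}):

  H_0: rank C_0 − rank ∂_1 = 3 − 2 = 1, and the invariant factors of ∂_1 are all 1, so H_0 ≅ Z.

H_0 = Z.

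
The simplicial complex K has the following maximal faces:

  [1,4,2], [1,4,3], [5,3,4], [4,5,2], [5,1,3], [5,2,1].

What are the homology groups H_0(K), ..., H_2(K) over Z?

We work with the vertex ordering 1 < 2 < 3 < 4 < 5. The simplices of K, each written with vertices in increasing order, are:

  0-simplices (5): [1], [2], [3], [4], [5]
  1-simplices (9): [1,2], [1,3], [1,4], [1,5], [2,4], [2,5], [3,4], [3,5], [4,5]
  2-simplices (6): [1,2,4], [1,2,5], [1,3,4], [1,3,5], [2,4,5], [3,4,5]

Hence C_0 ≅ Z^5, C_1 ≅ Z^9, C_2 ≅ Z^6.

The boundary map ∂_1: C_1 → C_0 sends each edge [p,q] (with p < q) to q − p.
As a 5×9 matrix over Z this has rank 4, with invariant factors (1,1,1,1).

The boundary map ∂_2: C_2 → C_1 acts by ∂[p,q,r] = [q,r] − [p,r] + [p,q]. For instance
  ∂[2,4,5] = [4,5] − [2,5] + [2,4],
  ∂[1,3,4] = [3,4] − [1,4] + [1,3].
The 9×6 boundary matrix has rank 5 and Smith normal form diag(1,1,1,1,1).

Now H_k = ker ∂_k / im ∂_{k+1}, so:

  H_0: rank C_0 − rank ∂_1 = 5 − 4 = 1, and the invariant factors of ∂_1 are all 1, so H_0 ≅ Z.
  H_1: rank ker ∂_1 − rank ∂_2 = (9 − 4) − 5 = 0, and the invariant factors of ∂_2 are all 1, so H_1 ≅ 0.
  H_2: rank ker ∂_2 − rank ∂_3 = (6 − 5) − 0 = 1, and there is no ∂_3, so H_2 ≅ Z.

(K is a triangulation of the 2-sphere S^2.)

H_0 ≅ Z,  H_1 = 0,  H_2 ≅ Z.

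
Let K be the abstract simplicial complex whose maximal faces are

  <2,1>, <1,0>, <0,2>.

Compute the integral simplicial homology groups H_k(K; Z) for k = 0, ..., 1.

We work with the vertex ordering 0 < 1 < 2. The simplices of K, each written with vertices in increasing order, are:

  0-simplices (3): [0], [1], [2]
  1-simplices (3): [0,1], [0,2], [1,2]

Hence C_0 ≅ Z^3, C_1 ≅ Z^3.

The boundary map ∂_1: C_1 → C_0 maps an edge to its endpoints' difference, ∂[p,q] = q − p.
As a 3×3 matrix over Z this has rank 2, with invariant factors (1,1).

Now H_k = ker ∂_k / im ∂_{k+1}, so:

  H_0: rank C_0 − rank ∂_1 = 3 − 2 = 1, and the invariant factors of ∂_1 are all 1, so H_0 ≅ Z.
  H_1: rank ker ∂_1 − rank ∂_2 = (3 − 2) − 0 = 1, and there is no ∂_2, so H_1 ≅ Z.

(K is a triangulation of the circle S^1.)

H_0 = Z,  H_1 = Z.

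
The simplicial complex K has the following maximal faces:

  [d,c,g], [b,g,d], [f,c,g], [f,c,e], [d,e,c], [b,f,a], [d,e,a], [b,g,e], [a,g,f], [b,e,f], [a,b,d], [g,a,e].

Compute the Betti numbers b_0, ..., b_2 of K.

We work with the vertex ordering a < b < c < d < e < f < g. The simplices of K, each written with vertices in increasing order, are:

  0-simplices (7): a, b, c, d, e, f, g
  1-simplices (18): ab, ad, ae, af, ag, bd, be, bf, bg, cd, ce, cf, cg, de, dg, ef, eg, fg
  2-simplices (12): abd, abf, ade, aeg, afg, bdg, bef, beg, cde, cdg, cef, cfg

so the chain groups are C_0 ≅ Z^7, C_1 ≅ Z^18, C_2 ≅ Z^12.

Boundary ∂_1: C_1 → C_0 sends each edge [p,q] (with p < q) to q − p.
The resulting 7×18 matrix has rank 6, and its Smith normal form has invariant factors (1,1,1,1,1,1).

∂_2: C_2 → C_1 sends each 2-simplex [p,q,r] to [q,r] − [p,r] + [p,q]. For instance
  ∂cef = ef − cf + ce,
  ∂aeg = eg − ag + ae.
This gives a 18×12 integer matrix of rank 12; reducing to Smith normal form yields diagonal entries (1,1,1,1,1,1,1,1,1,1,1,2).

Computing H_k = (kernel of ∂_k) / (image of ∂_{k+1}):

  H_0: rank C_0 − rank ∂_1 = 7 − 6 = 1, and the invariant factors of ∂_1 are all 1, so H_0 ≅ Z.
  H_1: rank ker ∂_1 − rank ∂_2 = (18 − 6) − 12 = 0, and ∂_2 has invariant factor 2 > 1, so H_1 ≅ Z/2.
  H_2: rank ker ∂_2 − rank ∂_3 = (12 − 12) − 0 = 0, and there is no ∂_3, so H_2 ≅ 0.

(K is a triangulation of the real projective plane RP^2.)

Hence the Betti numbers are b_0 = 1, b_1 = 0, b_2 = 0.

b_0 = 1, b_1 = 0, b_2 = 0.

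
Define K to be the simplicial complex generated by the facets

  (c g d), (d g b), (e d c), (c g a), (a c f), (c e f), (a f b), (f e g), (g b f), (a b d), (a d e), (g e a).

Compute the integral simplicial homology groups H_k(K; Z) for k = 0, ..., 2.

H_0 ≅ Z,  H_1 ≅ Z_2,  H_2 = 0.

Take the total order a < b < c < d < e < f < g on the vertex set. Then K (dimension 2) consists of the simplices:

  0-simplices (7): a, b, c, d, e, f, g
  1-simplices (18): ab, ac, ad, ae, af, ag, bd, bf, bg, cd, ce, cf, cg, de, dg, ef, eg, fg
  2-simplices (12): abd, abf, acf, acg, ade, aeg, bdg, bfg, cde, cdg, cef, efg

so the chain groups are C_0 ≅ Z^7, C_1 ≅ Z^18, C_2 ≅ Z^12.

∂_1: C_1 → C_0 is given by ∂[p,q] = [q] − [p].
As a 7×18 matrix over Z this has rank 6, with invariant factors (1,1,1,1,1,1).

∂_2: C_2 → C_1 acts by ∂[p,q,r] = [q,r] − [p,r] + [p,q]. For instance
  ∂bfg = fg − bg + bf,
  ∂cef = ef − cf + ce.
The 18×12 boundary matrix has rank 12 and Smith normal form diag(1,1,1,1,1,1,1,1,1,1,1,2).

From H_k ≅ ker(∂_k) / im(∂_{k+1}) we obtain:

  H_0: rank C_0 − rank ∂_1 = 7 − 6 = 1, and the invariant factors of ∂_1 are all 1, so H_0 = Z.
  H_1: rank ker ∂_1 − rank ∂_2 = (18 − 6) − 12 = 0, and ∂_2 has invariant factor 2 > 1, so H_1 = Z_2.
  H_2: rank ker ∂_2 − rank ∂_3 = (12 − 12) − 0 = 0, and there is no ∂_3, so H_2 = 0.

As a check, the Euler characteristic is 7 − 18 + 12 = 1, which agrees with 1 − 0 + 0 = 1.
(K is a triangulation of the real projective plane RP^2.)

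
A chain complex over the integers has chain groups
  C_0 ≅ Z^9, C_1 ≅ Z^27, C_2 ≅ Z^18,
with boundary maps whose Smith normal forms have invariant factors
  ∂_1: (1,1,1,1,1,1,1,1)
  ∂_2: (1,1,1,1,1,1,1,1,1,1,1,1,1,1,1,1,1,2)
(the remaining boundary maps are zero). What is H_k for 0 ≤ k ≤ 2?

H_0: b_0 = 9 − 0 − 8 = 1; torsion from ∂_1 factors > 1: none. So H_0 = Z.
H_1: b_1 = 27 − 8 − 18 = 1; torsion from ∂_2 factors > 1: [2]. So H_1 = Z ⊕ Z/2Z.
H_2: b_2 = 18 − 18 − 0 = 0; torsion from ∂_3 factors > 1: none. So H_2 = 0.

H_0 = Z,  H_1 = Z ⊕ Z/2Z,  H_2 = 0.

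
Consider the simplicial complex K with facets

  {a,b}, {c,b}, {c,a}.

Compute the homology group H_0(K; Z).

Take the total order a < b < c on the vertex set. Then K (dimension 1) consists of the simplices:

  0-simplices (3): a, b, c
  1-simplices (3): ab, ac, bc

so the chain groups are C_0 ≅ Z^3, C_1 ≅ Z^3.

∂_1: C_1 → C_0 sends each edge [p,q] (with p < q) to q − p. For instance
  ∂ac = c − a.
The resulting 3×3 matrix has rank 2, and its Smith normal form has invariant factors (1,1).

Now H_k = ker ∂_k / im ∂_{k+1}, so:

  H_0: rank C_0 − rank ∂_1 = 3 − 2 = 1, and the invariant factors of ∂_1 are all 1, so H_0 ≅ Z.

H_0 = Z.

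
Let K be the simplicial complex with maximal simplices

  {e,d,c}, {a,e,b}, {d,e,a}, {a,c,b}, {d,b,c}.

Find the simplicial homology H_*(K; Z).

Order the vertices as a < b < c < d < e. Listing each simplex with vertices in this order, K has dimension 2 with simplices:

  0-simplices (5): a, b, c, d, e
  1-simplices (10): ab, ac, ad, ae, bc, bd, be, cd, ce, de
  2-simplices (5): abc, abe, ade, bcd, cde

giving chain groups C_0 ≅ Z^5, C_1 ≅ Z^10, C_2 ≅ Z^5.

The boundary map ∂_1: C_1 → C_0 sends each edge [p,q] (with p < q) to q − p. For instance
  ∂ac = c − a.
This gives a 5×10 integer matrix of rank 4; reducing to Smith normal form yields diagonal entries (1,1,1,1).

∂_2: C_2 → C_1 sends each 2-simplex [p,q,r] to [q,r] − [p,r] + [p,q]. For instance
  ∂cde = de − ce + cd,
  ∂abe = be − ae + ab.
As a 10×5 matrix over Z this has rank 5, with invariant factors (1,1,1,1,1).

Now H_k = ker ∂_k / im ∂_{k+1}, so:

  H_0: rank C_0 − rank ∂_1 = 5 − 4 = 1, and the invariant factors of ∂_1 are all 1, so H_0 ≅ Z.
  H_1: rank ker ∂_1 − rank ∂_2 = (10 − 4) − 5 = 1, and the invariant factors of ∂_2 are all 1, so H_1 ≅ Z.
  H_2: rank ker ∂_2 − rank ∂_3 = (5 − 5) − 0 = 0, and there is no ∂_3, so H_2 ≅ 0.

H_0 ≅ Z,  H_1 ≅ Z,  H_2 = 0.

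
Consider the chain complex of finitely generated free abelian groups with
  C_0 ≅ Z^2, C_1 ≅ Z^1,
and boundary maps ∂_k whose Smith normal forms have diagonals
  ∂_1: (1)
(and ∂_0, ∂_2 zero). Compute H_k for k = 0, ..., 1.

H_0 ≅ Z,  H_1 = 0.

H_0: b_0 = 2 − 0 − 1 = 1; torsion from ∂_1 factors > 1: none. So H_0 ≅ Z.
H_1: b_1 = 1 − 1 − 0 = 0; torsion from ∂_2 factors > 1: none. So H_1 ≅ 0.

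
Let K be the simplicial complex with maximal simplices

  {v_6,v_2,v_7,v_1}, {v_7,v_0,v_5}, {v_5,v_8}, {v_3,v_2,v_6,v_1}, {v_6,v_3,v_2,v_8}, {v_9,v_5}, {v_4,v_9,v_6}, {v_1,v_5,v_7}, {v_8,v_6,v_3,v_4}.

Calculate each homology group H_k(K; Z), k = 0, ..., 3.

We work with the vertex ordering v_0 < v_1 < v_2 < v_3 < v_4 < v_5 < v_6 < v_7 < v_8 < v_9. The simplices of K, each written with vertices in increasing order, are:

  0-simplices (10): [v_0], [v_1], [v_2], [v_3], [v_4], [v_5], [v_6], [v_7], [v_8], [v_9]
  1-simplices (23): (23 of them)
  2-simplices (16): (16 of them)
  3-simplices (4): [v_1,v_2,v_3,v_6], [v_1,v_2,v_6,v_7], [v_2,v_3,v_6,v_8], [v_3,v_4,v_6,v_8]

giving chain groups C_0 ≅ Z^10, C_1 ≅ Z^23, C_2 ≅ Z^16, C_3 ≅ Z^4.

Boundary ∂_1: C_1 → C_0 is given by ∂[p,q] = [q] − [p]. For instance
  ∂[v_4,v_9] = [v_9] − [v_4].
As a 10×23 matrix over Z this has rank 9, with invariant factors (1,1,1,1,1,1,1,1,1).

∂_2: C_2 → C_1 maps a triangle to the signed sum of its edges. For instance
  ∂[v_3,v_6,v_8] = [v_6,v_8] − [v_3,v_8] + [v_3,v_6],
  ∂[v_1,v_3,v_6] = [v_3,v_6] − [v_1,v_6] + [v_1,v_3].
This gives a 23×16 integer matrix of rank 12; reducing to Smith normal form yields diagonal entries (1,1,1,1,1,1,1,1,1,1,1,1).

Boundary ∂_3: C_3 → C_2 sends each 3-simplex σ to the alternating sum Σ_i (−1)^i (σ with its i-th vertex removed). For instance
  ∂[v_1,v_2,v_3,v_6] = [v_2,v_3,v_6] − [v_1,v_3,v_6] + [v_1,v_2,v_6] − [v_1,v_2,v_3],
  ∂[v_2,v_3,v_6,v_8] = [v_3,v_6,v_8] − [v_2,v_6,v_8] + [v_2,v_3,v_8] − [v_2,v_3,v_6].
This gives a 16×4 integer matrix of rank 4; reducing to Smith normal form yields diagonal entries (1,1,1,1).

Computing H_k = (kernel of ∂_k) / (image of ∂_{k+1}):

  H_0: rank C_0 − rank ∂_1 = 10 − 9 = 1, and the invariant factors of ∂_1 are all 1, so H_0 ≅ Z.
  H_1: rank ker ∂_1 − rank ∂_2 = (23 − 9) − 12 = 2, and the invariant factors of ∂_2 are all 1, so H_1 ≅ Z^2.
  H_2: rank ker ∂_2 − rank ∂_3 = (16 − 12) − 4 = 0, and the invariant factors of ∂_3 are all 1, so H_2 ≅ 0.
  H_3: rank ker ∂_3 − rank ∂_4 = (4 − 4) − 0 = 0, and there is no ∂_4, so H_3 ≅ 0.

As a check, the Euler characteristic is 10 − 23 + 16 − 4 = -1, which agrees with 1 − 2 + 0 − 0 = -1.

H_0 ≅ Z,  H_1 ≅ Z^2,  H_2 = 0,  H_3 = 0.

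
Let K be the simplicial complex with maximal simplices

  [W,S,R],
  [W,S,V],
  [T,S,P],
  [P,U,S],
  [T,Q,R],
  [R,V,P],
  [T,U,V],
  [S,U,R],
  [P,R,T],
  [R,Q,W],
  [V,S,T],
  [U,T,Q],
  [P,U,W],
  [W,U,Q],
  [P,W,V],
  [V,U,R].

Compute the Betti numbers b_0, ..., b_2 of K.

b_0 = 1, b_1 = 2, b_2 = 1.

Take the total order P < Q < R < S < T < U < V < W on the vertex set. Then K (dimension 2) consists of the simplices:

  0-simplices (8): P, Q, R, S, T, U, V, W
  1-simplices (24): PR, PS, PT, PU, PV, PW, QR, QT, QU, QW, RS, RT, RU, RV, RW, ST, SU, SV, SW, TU, TV, UV, UW, VW
  2-simplices (16): PRT, PRV, PST, PSU, PUW, PVW, QRT, QRW, QTU, QUW, RSU, RSW, RUV, STV, SVW, TUV

giving chain groups C_0 ≅ Z^8, C_1 ≅ Z^24, C_2 ≅ Z^16.

∂_1: C_1 → C_0 maps an edge to its endpoints' difference, ∂[p,q] = q − p.
The resulting 8×24 matrix has rank 7, and its Smith normal form has invariant factors (1,1,1,1,1,1,1).

∂_2: C_2 → C_1 sends each 2-simplex [p,q,r] to [q,r] − [p,r] + [p,q]. For instance
  ∂PUW = UW − PW + PU,
  ∂RSU = SU − RU + RS.
The resulting 24×16 matrix has rank 15, and its Smith normal form has invariant factors (1,1,1,1,1,1,1,1,1,1,1,1,1,1,1).

Computing H_k = (kernel of ∂_k) / (image of ∂_{k+1}):

  H_0: rank C_0 − rank ∂_1 = 8 − 7 = 1, and the invariant factors of ∂_1 are all 1, so H_0 ≅ Z.
  H_1: rank ker ∂_1 − rank ∂_2 = (24 − 7) − 15 = 2, and the invariant factors of ∂_2 are all 1, so H_1 ≅ Z^2.
  H_2: rank ker ∂_2 − rank ∂_3 = (16 − 15) − 0 = 1, and there is no ∂_3, so H_2 ≅ Z.

Hence the Betti numbers are b_0 = 1, b_1 = 2, b_2 = 1.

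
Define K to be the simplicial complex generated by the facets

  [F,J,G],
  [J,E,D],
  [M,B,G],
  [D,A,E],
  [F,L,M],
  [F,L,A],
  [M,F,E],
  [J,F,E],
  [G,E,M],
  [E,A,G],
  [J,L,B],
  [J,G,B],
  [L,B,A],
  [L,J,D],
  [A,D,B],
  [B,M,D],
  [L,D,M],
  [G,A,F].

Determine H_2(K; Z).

Take the total order A < B < D < E < F < G < J < L < M on the vertex set. Then K (dimension 2) consists of the simplices:

  0-simplices (9): A, B, D, E, F, G, J, L, M
  1-simplices (27): AB, AD, AE, AF, AG, AL, BD, BG, BJ, BL, BM, DE, DJ, DL, DM, EF, EG, EJ, EM, FG, FJ, FL, FM, GJ, GM, JL, LM
  2-simplices (18): ABD, ABL, ADE, AEG, AFG, AFL, BDM, BGJ, BGM, BJL, DEJ, DJL, DLM, EFJ, EFM, EGM, FGJ, FLM

giving chain groups C_0 ≅ Z^9, C_1 ≅ Z^27, C_2 ≅ Z^18.

The boundary map ∂_1: C_1 → C_0 maps an edge to its endpoints' difference, ∂[p,q] = q − p.
The 9×27 boundary matrix has rank 8 and Smith normal form diag(1,1,1,1,1,1,1,1).

The boundary map ∂_2: C_2 → C_1 sends each 2-simplex [p,q,r] to [q,r] − [p,r] + [p,q]. For instance
  ∂AFG = FG − AG + AF,
  ∂DJL = JL − DL + DJ.
The 27×18 boundary matrix has rank 18 and Smith normal form diag(1,1,1,1,1,1,1,1,1,1,1,1,1,1,1,1,1,2).

From H_k ≅ ker(∂_k) / im(∂_{k+1}) we obtain:

  H_2: rank ker ∂_2 − rank ∂_3 = (18 − 18) − 0 = 0, and there is no ∂_3, so H_2 = 0.

H_2 = 0.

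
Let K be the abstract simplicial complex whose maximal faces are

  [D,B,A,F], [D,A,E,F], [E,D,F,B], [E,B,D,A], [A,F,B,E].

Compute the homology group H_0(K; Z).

H_0 = Z.

Take the total order A < B < D < E < F on the vertex set. Then K (dimension 3) consists of the simplices:

  0-simplices (5): A, B, D, E, F
  1-simplices (10): AB, AD, AE, AF, BD, BE, BF, DE, DF, EF
  2-simplices (10): ABD, ABE, ABF, ADE, ADF, AEF, BDE, BDF, BEF, DEF
  3-simplices (5): ABDE, ABDF, ABEF, ADEF, BDEF

Hence C_0 ≅ Z^5, C_1 ≅ Z^10, C_2 ≅ Z^10, C_3 ≅ Z^5.

∂_1: C_1 → C_0 maps an edge to its endpoints' difference, ∂[p,q] = q − p.
As a 5×10 matrix over Z this has rank 4, with invariant factors (1,1,1,1).

Boundary ∂_2: C_2 → C_1 maps a triangle to the signed sum of its edges. For instance
  ∂DEF = EF − DF + DE,
  ∂ABD = BD − AD + AB.
The resulting 10×10 matrix has rank 6, and its Smith normal form has invariant factors (1,1,1,1,1,1).

The boundary map ∂_3: C_3 → C_2 sends each 3-simplex σ to the alternating sum Σ_i (−1)^i (σ with its i-th vertex removed). For instance
  ∂ABEF = BEF − AEF + ABF − ABE,
  ∂ADEF = DEF − AEF + ADF − ADE.
This gives a 10×5 integer matrix of rank 4; reducing to Smith normal form yields diagonal entries (1,1,1,1).

From H_k ≅ ker(∂_k) / im(∂_{k+1}) we obtain:

  H_0: rank C_0 − rank ∂_1 = 5 − 4 = 1, and the invariant factors of ∂_1 are all 1, so H_0 = Z.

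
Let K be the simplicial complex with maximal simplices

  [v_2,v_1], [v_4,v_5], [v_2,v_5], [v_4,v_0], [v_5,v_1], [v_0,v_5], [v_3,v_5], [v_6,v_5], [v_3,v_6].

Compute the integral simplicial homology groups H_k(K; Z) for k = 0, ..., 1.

H_0 = Z,  H_1 = Z^3.

K has 7 vertices, 9 edges.
rank ∂_0 = 0, rank ∂_1 = 6 ⇒ b_0 = 7 − 0 − 6 = 1; all invariant factors of ∂_1 are 1 so no torsion. So H_0 = Z.
rank ∂_1 = 6, rank ∂_2 = 0 ⇒ b_1 = 9 − 6 − 0 = 3. So H_1 = Z^3.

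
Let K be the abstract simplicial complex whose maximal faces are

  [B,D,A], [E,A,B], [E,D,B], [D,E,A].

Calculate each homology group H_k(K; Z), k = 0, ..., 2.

H_0 = Z,  H_1 = 0,  H_2 = Z.

Take the total order A < B < D < E on the vertex set. Then K (dimension 2) consists of the simplices:

  0-simplices (4): A, B, D, E
  1-simplices (6): AB, AD, AE, BD, BE, DE
  2-simplices (4): ABD, ABE, ADE, BDE

giving chain groups C_0 ≅ Z^4, C_1 ≅ Z^6, C_2 ≅ Z^4.

∂_1: C_1 → C_0 maps an edge to its endpoints' difference, ∂[p,q] = q − p.
This gives a 4×6 integer matrix of rank 3; reducing to Smith normal form yields diagonal entries (1,1,1).

Boundary ∂_2: C_2 → C_1 maps a triangle to the signed sum of its edges. For instance
  ∂ABD = BD − AD + AB,
  ∂BDE = DE − BE + BD.
As a 6×4 matrix over Z this has rank 3, with invariant factors (1,1,1).

Computing H_k = (kernel of ∂_k) / (image of ∂_{k+1}):

  H_0: rank C_0 − rank ∂_1 = 4 − 3 = 1, and the invariant factors of ∂_1 are all 1, so H_0 ≅ Z.
  H_1: rank ker ∂_1 − rank ∂_2 = (6 − 3) − 3 = 0, and the invariant factors of ∂_2 are all 1, so H_1 ≅ 0.
  H_2: rank ker ∂_2 − rank ∂_3 = (4 − 3) − 0 = 1, and there is no ∂_3, so H_2 ≅ Z.

As a check, the Euler characteristic is 4 − 6 + 4 = 2, which agrees with 1 − 0 + 1 = 2.
(K is a triangulation of the 2-sphere S^2.)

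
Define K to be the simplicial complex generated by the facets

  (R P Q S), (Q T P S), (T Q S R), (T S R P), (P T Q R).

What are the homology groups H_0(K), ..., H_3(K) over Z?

H_0 = Z,  H_1 = 0,  H_2 = 0,  H_3 = Z.

Fix the vertex order P < Q < R < S < T and write every simplex with vertices in increasing order. Then dim K = 3 and the simplices of K are:

  0-simplices (5): P, Q, R, S, T
  1-simplices (10): PQ, PR, PS, PT, QR, QS, QT, RS, RT, ST
  2-simplices (10): PQR, PQS, PQT, PRS, PRT, PST, QRS, QRT, QST, RST
  3-simplices (5): PQRS, PQRT, PQST, PRST, QRST

Hence C_0 ≅ Z^5, C_1 ≅ Z^10, C_2 ≅ Z^10, C_3 ≅ Z^5.

The boundary map ∂_1: C_1 → C_0 maps an edge to its endpoints' difference, ∂[p,q] = q − p. For instance
  ∂PT = T − P.
The resulting 5×10 matrix has rank 4, and its Smith normal form has invariant factors (1,1,1,1).

Boundary ∂_2: C_2 → C_1 acts by ∂[p,q,r] = [q,r] − [p,r] + [p,q]. For instance
  ∂PQS = QS − PS + PQ,
  ∂PRS = RS − PS + PR.
The 10×10 boundary matrix has rank 6 and Smith normal form diag(1,1,1,1,1,1).

∂_3: C_3 → C_2 sends each 3-simplex σ to the alternating sum Σ_i (−1)^i (σ with its i-th vertex removed). For instance
  ∂PQRS = QRS − PRS + PQS − PQR,
  ∂QRST = RST − QST + QRT − QRS.
The 10×5 boundary matrix has rank 4 and Smith normal form diag(1,1,1,1).

Computing H_k = (kernel of ∂_k) / (image of ∂_{k+1}):

  H_0: rank C_0 − rank ∂_1 = 5 − 4 = 1, and the invariant factors of ∂_1 are all 1, so H_0 ≅ Z.
  H_1: rank ker ∂_1 − rank ∂_2 = (10 − 4) − 6 = 0, and the invariant factors of ∂_2 are all 1, so H_1 ≅ 0.
  H_2: rank ker ∂_2 − rank ∂_3 = (10 − 6) − 4 = 0, and the invariant factors of ∂_3 are all 1, so H_2 ≅ 0.
  H_3: rank ker ∂_3 − rank ∂_4 = (5 − 4) − 0 = 1, and there is no ∂_4, so H_3 ≅ Z.

(K is a triangulation of the 3-sphere S^3.)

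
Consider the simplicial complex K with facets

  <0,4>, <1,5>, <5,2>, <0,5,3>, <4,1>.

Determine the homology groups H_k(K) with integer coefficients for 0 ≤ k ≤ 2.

Take the total order 0 < 1 < 2 < 3 < 4 < 5 on the vertex set. Then K (dimension 2) consists of the simplices:

  0-simplices (6): [0], [1], [2], [3], [4], [5]
  1-simplices (7): [0,3], [0,4], [0,5], [1,4], [1,5], [2,5], [3,5]
  2-simplices (1): [0,3,5]

so the chain groups are C_0 ≅ Z^6, C_1 ≅ Z^7, C_2 ≅ Z^1.

∂_1: C_1 → C_0 maps an edge to its endpoints' difference, ∂[p,q] = q − p. For instance
  ∂[1,5] = [5] − [1].
As a 6×7 matrix over Z this has rank 5, with invariant factors (1,1,1,1,1).

Boundary ∂_2: C_2 → C_1 acts by ∂[p,q,r] = [q,r] − [p,r] + [p,q]. For instance
  ∂[0,3,5] = [3,5] − [0,5] + [0,3].
As a 7×1 matrix over Z this has rank 1, with invariant factors (1).

Now H_k = ker ∂_k / im ∂_{k+1}, so:

  H_0: rank C_0 − rank ∂_1 = 6 − 5 = 1, and the invariant factors of ∂_1 are all 1, so H_0 = Z.
  H_1: rank ker ∂_1 − rank ∂_2 = (7 − 5) − 1 = 1, and the invariant factors of ∂_2 are all 1, so H_1 = Z.
  H_2: rank ker ∂_2 − rank ∂_3 = (1 − 1) − 0 = 0, and there is no ∂_3, so H_2 = 0.

As a check, the Euler characteristic is 6 − 7 + 1 = 0, which agrees with 1 − 1 + 0 = 0.

H_0 ≅ Z,  H_1 ≅ Z,  H_2 = 0.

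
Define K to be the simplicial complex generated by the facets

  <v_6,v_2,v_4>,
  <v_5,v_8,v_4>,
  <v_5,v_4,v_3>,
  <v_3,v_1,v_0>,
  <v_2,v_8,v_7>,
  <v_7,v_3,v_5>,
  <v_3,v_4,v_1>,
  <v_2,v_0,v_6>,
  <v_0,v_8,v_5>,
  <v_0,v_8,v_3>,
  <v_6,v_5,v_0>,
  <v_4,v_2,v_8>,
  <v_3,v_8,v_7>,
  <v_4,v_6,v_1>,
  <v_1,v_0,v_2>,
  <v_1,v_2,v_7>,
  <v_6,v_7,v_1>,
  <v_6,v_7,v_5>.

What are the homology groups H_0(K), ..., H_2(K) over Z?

H_0 = Z,  H_1 = Z ⊕ Z_2,  H_2 = 0.

Fix the vertex order v_0 < v_1 < v_2 < v_3 < v_4 < v_5 < v_6 < v_7 < v_8 and write every simplex with vertices in increasing order. Then dim K = 2 and the simplices of K are:

  0-simplices (9): [v_0], [v_1], [v_2], [v_3], [v_4], [v_5], [v_6], [v_7], [v_8]
  1-simplices (27): (27 of them)
  2-simplices (18): (18 of them)

giving chain groups C_0 ≅ Z^9, C_1 ≅ Z^27, C_2 ≅ Z^18.

∂_1: C_1 → C_0 maps an edge to its endpoints' difference, ∂[p,q] = q − p. For instance
  ∂[v_4,v_8] = [v_8] − [v_4].
As a 9×27 matrix over Z this has rank 8, with invariant factors (1,1,1,1,1,1,1,1).

Boundary ∂_2: C_2 → C_1 acts by ∂[p,q,r] = [q,r] − [p,r] + [p,q]. For instance
  ∂[v_2,v_7,v_8] = [v_7,v_8] − [v_2,v_8] + [v_2,v_7],
  ∂[v_1,v_2,v_7] = [v_2,v_7] − [v_1,v_7] + [v_1,v_2].
The resulting 27×18 matrix has rank 18, and its Smith normal form has invariant factors (1,1,1,1,1,1,1,1,1,1,1,1,1,1,1,1,1,2).

Reading off H_k = ker ∂_k / im ∂_{k+1}:

  H_0: rank C_0 − rank ∂_1 = 9 − 8 = 1, and the invariant factors of ∂_1 are all 1, so H_0 = Z.
  H_1: rank ker ∂_1 − rank ∂_2 = (27 − 8) − 18 = 1, and ∂_2 has invariant factor 2 > 1, so H_1 = Z ⊕ Z_2.
  H_2: rank ker ∂_2 − rank ∂_3 = (18 − 18) − 0 = 0, and there is no ∂_3, so H_2 = 0.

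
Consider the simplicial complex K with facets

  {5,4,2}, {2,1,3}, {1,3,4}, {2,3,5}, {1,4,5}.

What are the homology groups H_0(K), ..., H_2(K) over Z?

We work with the vertex ordering 1 < 2 < 3 < 4 < 5. The simplices of K, each written with vertices in increasing order, are:

  0-simplices (5): [1], [2], [3], [4], [5]
  1-simplices (10): [1,2], [1,3], [1,4], [1,5], [2,3], [2,4], [2,5], [3,4], [3,5], [4,5]
  2-simplices (5): [1,2,3], [1,3,4], [1,4,5], [2,3,5], [2,4,5]

so the chain groups are C_0 ≅ Z^5, C_1 ≅ Z^10, C_2 ≅ Z^5.

The boundary map ∂_1: C_1 → C_0 maps an edge to its endpoints' difference, ∂[p,q] = q − p.
The 5×10 boundary matrix has rank 4 and Smith normal form diag(1,1,1,1).

The boundary map ∂_2: C_2 → C_1 sends each 2-simplex [p,q,r] to [q,r] − [p,r] + [p,q]. For instance
  ∂[1,4,5] = [4,5] − [1,5] + [1,4],
  ∂[2,4,5] = [4,5] − [2,5] + [2,4].
The 10×5 boundary matrix has rank 5 and Smith normal form diag(1,1,1,1,1).

Reading off H_k = ker ∂_k / im ∂_{k+1}:

  H_0: rank C_0 − rank ∂_1 = 5 − 4 = 1, and the invariant factors of ∂_1 are all 1, so H_0 ≅ Z.
  H_1: rank ker ∂_1 − rank ∂_2 = (10 − 4) − 5 = 1, and the invariant factors of ∂_2 are all 1, so H_1 ≅ Z.
  H_2: rank ker ∂_2 − rank ∂_3 = (5 − 5) − 0 = 0, and there is no ∂_3, so H_2 ≅ 0.

H_0 ≅ Z,  H_1 ≅ Z,  H_2 = 0.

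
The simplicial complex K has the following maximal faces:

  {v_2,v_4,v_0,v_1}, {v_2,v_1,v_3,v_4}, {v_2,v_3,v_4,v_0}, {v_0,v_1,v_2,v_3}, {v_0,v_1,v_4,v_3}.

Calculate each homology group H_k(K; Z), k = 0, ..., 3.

H_0 = Z,  H_1 = 0,  H_2 = 0,  H_3 = Z.

Take the total order v_0 < v_1 < v_2 < v_3 < v_4 on the vertex set. Then K (dimension 3) consists of the simplices:

  0-simplices (5): [v_0], [v_1], [v_2], [v_3], [v_4]
  1-simplices (10): [v_0,v_1], [v_0,v_2], [v_0,v_3], [v_0,v_4], [v_1,v_2], [v_1,v_3], [v_1,v_4], [v_2,v_3], [v_2,v_4], [v_3,v_4]
  2-simplices (10): [v_0,v_1,v_2], [v_0,v_1,v_3], [v_0,v_1,v_4], [v_0,v_2,v_3], [v_0,v_2,v_4], [v_0,v_3,v_4], [v_1,v_2,v_3], [v_1,v_2,v_4], [v_1,v_3,v_4], [v_2,v_3,v_4]
  3-simplices (5): [v_0,v_1,v_2,v_3], [v_0,v_1,v_2,v_4], [v_0,v_1,v_3,v_4], [v_0,v_2,v_3,v_4], [v_1,v_2,v_3,v_4]

giving chain groups C_0 ≅ Z^5, C_1 ≅ Z^10, C_2 ≅ Z^10, C_3 ≅ Z^5.

The boundary map ∂_1: C_1 → C_0 is given by ∂[p,q] = [q] − [p]. For instance
  ∂[v_0,v_3] = [v_3] − [v_0].
This gives a 5×10 integer matrix of rank 4; reducing to Smith normal form yields diagonal entries (1,1,1,1).

Boundary ∂_2: C_2 → C_1 acts by ∂[p,q,r] = [q,r] − [p,r] + [p,q]. For instance
  ∂[v_0,v_1,v_3] = [v_1,v_3] − [v_0,v_3] + [v_0,v_1],
  ∂[v_1,v_3,v_4] = [v_3,v_4] − [v_1,v_4] + [v_1,v_3].
The resulting 10×10 matrix has rank 6, and its Smith normal form has invariant factors (1,1,1,1,1,1).

The boundary map ∂_3: C_3 → C_2 sends each 3-simplex σ to the alternating sum Σ_i (−1)^i (σ with its i-th vertex removed). For instance
  ∂[v_0,v_2,v_3,v_4] = [v_2,v_3,v_4] − [v_0,v_3,v_4] + [v_0,v_2,v_4] − [v_0,v_2,v_3],
  ∂[v_1,v_2,v_3,v_4] = [v_2,v_3,v_4] − [v_1,v_3,v_4] + [v_1,v_2,v_4] − [v_1,v_2,v_3].
The 10×5 boundary matrix has rank 4 and Smith normal form diag(1,1,1,1).

From H_k ≅ ker(∂_k) / im(∂_{k+1}) we obtain:

  H_0: rank C_0 − rank ∂_1 = 5 − 4 = 1, and the invariant factors of ∂_1 are all 1, so H_0 = Z.
  H_1: rank ker ∂_1 − rank ∂_2 = (10 − 4) − 6 = 0, and the invariant factors of ∂_2 are all 1, so H_1 = 0.
  H_2: rank ker ∂_2 − rank ∂_3 = (10 − 6) − 4 = 0, and the invariant factors of ∂_3 are all 1, so H_2 = 0.
  H_3: rank ker ∂_3 − rank ∂_4 = (5 − 4) − 0 = 1, and there is no ∂_4, so H_3 = Z.

As a check, the Euler characteristic is 5 − 10 + 10 − 5 = 0, which agrees with 1 − 0 + 0 − 1 = 0.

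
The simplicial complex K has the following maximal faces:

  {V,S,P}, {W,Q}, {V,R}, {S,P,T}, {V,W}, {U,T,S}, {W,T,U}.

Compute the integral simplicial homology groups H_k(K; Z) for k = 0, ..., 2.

Take the total order P < Q < R < S < T < U < V < W on the vertex set. Then K (dimension 2) consists of the simplices:

  0-simplices (8): P, Q, R, S, T, U, V, W
  1-simplices (12): PS, PT, PV, QW, RV, ST, SU, SV, TU, TW, UW, VW
  2-simplices (4): PST, PSV, STU, TUW

giving chain groups C_0 ≅ Z^8, C_1 ≅ Z^12, C_2 ≅ Z^4.

The boundary map ∂_1: C_1 → C_0 maps an edge to its endpoints' difference, ∂[p,q] = q − p. For instance
  ∂TU = U − T.
This gives a 8×12 integer matrix of rank 7; reducing to Smith normal form yields diagonal entries (1,1,1,1,1,1,1).

Boundary ∂_2: C_2 → C_1 maps a triangle to the signed sum of its edges. For instance
  ∂PSV = SV − PV + PS,
  ∂TUW = UW − TW + TU.
The resulting 12×4 matrix has rank 4, and its Smith normal form has invariant factors (1,1,1,1).

Reading off H_k = ker ∂_k / im ∂_{k+1}:

  H_0: rank C_0 − rank ∂_1 = 8 − 7 = 1, and the invariant factors of ∂_1 are all 1, so H_0 ≅ Z.
  H_1: rank ker ∂_1 − rank ∂_2 = (12 − 7) − 4 = 1, and the invariant factors of ∂_2 are all 1, so H_1 ≅ Z.
  H_2: rank ker ∂_2 − rank ∂_3 = (4 − 4) − 0 = 0, and there is no ∂_3, so H_2 ≅ 0.

As a check, the Euler characteristic is 8 − 12 + 4 = 0, which agrees with 1 − 1 + 0 = 0.

H_0 = Z,  H_1 = Z,  H_2 = 0.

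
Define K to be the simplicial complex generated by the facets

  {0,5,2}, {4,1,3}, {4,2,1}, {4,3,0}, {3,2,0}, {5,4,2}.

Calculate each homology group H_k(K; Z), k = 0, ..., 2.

H_0 = Z,  H_1 = Z,  H_2 = 0.

We work with the vertex ordering 0 < 1 < 2 < 3 < 4 < 5. The simplices of K, each written with vertices in increasing order, are:

  0-simplices (6): [0], [1], [2], [3], [4], [5]
  1-simplices (12): [0,2], [0,3], [0,4], [0,5], [1,2], [1,3], [1,4], [2,3], [2,4], [2,5], [3,4], [4,5]
  2-simplices (6): [0,2,3], [0,2,5], [0,3,4], [1,2,4], [1,3,4], [2,4,5]

so the chain groups are C_0 ≅ Z^6, C_1 ≅ Z^12, C_2 ≅ Z^6.

Boundary ∂_1: C_1 → C_0 maps an edge to its endpoints' difference, ∂[p,q] = q − p.
The resulting 6×12 matrix has rank 5, and its Smith normal form has invariant factors (1,1,1,1,1).

Boundary ∂_2: C_2 → C_1 maps a triangle to the signed sum of its edges. For instance
  ∂[2,4,5] = [4,5] − [2,5] + [2,4],
  ∂[1,3,4] = [3,4] − [1,4] + [1,3].
The 12×6 boundary matrix has rank 6 and Smith normal form diag(1,1,1,1,1,1).

Reading off H_k = ker ∂_k / im ∂_{k+1}:

  H_0: rank C_0 − rank ∂_1 = 6 − 5 = 1, and the invariant factors of ∂_1 are all 1, so H_0 ≅ Z.
  H_1: rank ker ∂_1 − rank ∂_2 = (12 − 5) − 6 = 1, and the invariant factors of ∂_2 are all 1, so H_1 ≅ Z.
  H_2: rank ker ∂_2 − rank ∂_3 = (6 − 6) − 0 = 0, and there is no ∂_3, so H_2 ≅ 0.

As a check, the Euler characteristic is 6 − 12 + 6 = 0, which agrees with 1 − 1 + 0 = 0.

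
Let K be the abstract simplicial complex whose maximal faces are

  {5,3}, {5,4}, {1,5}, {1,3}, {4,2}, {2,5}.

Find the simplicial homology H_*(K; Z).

Take the total order 1 < 2 < 3 < 4 < 5 on the vertex set. Then K (dimension 1) consists of the simplices:

  0-simplices (5): [1], [2], [3], [4], [5]
  1-simplices (6): [1,3], [1,5], [2,4], [2,5], [3,5], [4,5]

giving chain groups C_0 ≅ Z^5, C_1 ≅ Z^6.

The boundary map ∂_1: C_1 → C_0 maps an edge to its endpoints' difference, ∂[p,q] = q − p. For instance
  ∂[4,5] = [5] − [4].
As a 5×6 matrix over Z this has rank 4, with invariant factors (1,1,1,1).

Now H_k = ker ∂_k / im ∂_{k+1}, so:

  H_0: rank C_0 − rank ∂_1 = 5 − 4 = 1, and the invariant factors of ∂_1 are all 1, so H_0 = Z.
  H_1: rank ker ∂_1 − rank ∂_2 = (6 − 4) − 0 = 2, and there is no ∂_2, so H_1 = Z^2.

H_0 = Z,  H_1 = Z^2.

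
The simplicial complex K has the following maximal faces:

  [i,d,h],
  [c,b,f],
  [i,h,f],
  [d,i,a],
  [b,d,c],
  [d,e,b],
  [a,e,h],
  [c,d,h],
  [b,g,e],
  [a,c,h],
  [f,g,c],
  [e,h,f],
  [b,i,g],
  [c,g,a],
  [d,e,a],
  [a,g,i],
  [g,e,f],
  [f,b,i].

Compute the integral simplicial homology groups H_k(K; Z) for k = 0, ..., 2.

Take the total order a < b < c < d < e < f < g < h < i on the vertex set. Then K (dimension 2) consists of the simplices:

  0-simplices (9): a, b, c, d, e, f, g, h, i
  1-simplices (27): ac, ad, ae, ag, ah, ai, bc, bd, be, bf, bg, bi, cd, cf, cg, ch, de, dh, di, ef, eg, eh, fg, fh, fi, gi, hi
  2-simplices (18): acg, ach, ade, adi, aeh, agi, bcd, bcf, bde, beg, bfi, bgi, cdh, cfg, dhi, efg, efh, fhi

giving chain groups C_0 ≅ Z^9, C_1 ≅ Z^27, C_2 ≅ Z^18.

The boundary map ∂_1: C_1 → C_0 is given by ∂[p,q] = [q] − [p]. For instance
  ∂fh = h − f.
The resulting 9×27 matrix has rank 8, and its Smith normal form has invariant factors (1,1,1,1,1,1,1,1).

∂_2: C_2 → C_1 sends each 2-simplex [p,q,r] to [q,r] − [p,r] + [p,q]. For instance
  ∂bde = de − be + bd,
  ∂bfi = fi − bi + bf.
This gives a 27×18 integer matrix of rank 18; reducing to Smith normal form yields diagonal entries (1,1,1,1,1,1,1,1,1,1,1,1,1,1,1,1,1,2).

Computing H_k = (kernel of ∂_k) / (image of ∂_{k+1}):

  H_0: rank C_0 − rank ∂_1 = 9 − 8 = 1, and the invariant factors of ∂_1 are all 1, so H_0 = Z.
  H_1: rank ker ∂_1 − rank ∂_2 = (27 − 8) − 18 = 1, and ∂_2 has invariant factor 2 > 1, so H_1 = Z ⊕ Z/2Z.
  H_2: rank ker ∂_2 − rank ∂_3 = (18 − 18) − 0 = 0, and there is no ∂_3, so H_2 = 0.

(K is a triangulation of the Klein bottle.)

H_0 = Z,  H_1 = Z ⊕ Z/2Z,  H_2 = 0.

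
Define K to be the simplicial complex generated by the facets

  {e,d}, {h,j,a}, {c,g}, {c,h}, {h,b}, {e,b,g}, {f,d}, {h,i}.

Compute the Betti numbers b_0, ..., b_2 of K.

Take the total order a < b < c < d < e < f < g < h < i < j on the vertex set. Then K (dimension 2) consists of the simplices:

  0-simplices (10): a, b, c, d, e, f, g, h, i, j
  1-simplices (12): ah, aj, be, bg, bh, cg, ch, de, df, eg, hi, hj
  2-simplices (2): ahj, beg

Hence C_0 ≅ Z^10, C_1 ≅ Z^12, C_2 ≅ Z^2.

The boundary map ∂_1: C_1 → C_0 sends each edge [p,q] (with p < q) to q − p. For instance
  ∂hi = i − h.
As a 10×12 matrix over Z this has rank 9, with invariant factors (1,1,1,1,1,1,1,1,1).

∂_2: C_2 → C_1 maps a triangle to the signed sum of its edges. For instance
  ∂beg = eg − bg + be,
  ∂ahj = hj − aj + ah.
As a 12×2 matrix over Z this has rank 2, with invariant factors (1,1).

From H_k ≅ ker(∂_k) / im(∂_{k+1}) we obtain:

  H_0: rank C_0 − rank ∂_1 = 10 − 9 = 1, and the invariant factors of ∂_1 are all 1, so H_0 = Z.
  H_1: rank ker ∂_1 − rank ∂_2 = (12 − 9) − 2 = 1, and the invariant factors of ∂_2 are all 1, so H_1 = Z.
  H_2: rank ker ∂_2 − rank ∂_3 = (2 − 2) − 0 = 0, and there is no ∂_3, so H_2 = 0.

As a check, the Euler characteristic is 10 − 12 + 2 = 0, which agrees with 1 − 1 + 0 = 0.

Hence the Betti numbers are b_0 = 1, b_1 = 1, b_2 = 0.

b_0 = 1, b_1 = 1, b_2 = 0.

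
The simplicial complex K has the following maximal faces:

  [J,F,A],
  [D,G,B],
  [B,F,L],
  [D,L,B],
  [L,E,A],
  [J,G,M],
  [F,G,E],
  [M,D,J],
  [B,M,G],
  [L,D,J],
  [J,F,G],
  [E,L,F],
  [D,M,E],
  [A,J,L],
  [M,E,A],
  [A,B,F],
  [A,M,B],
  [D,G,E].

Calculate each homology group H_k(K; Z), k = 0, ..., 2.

Take the total order A < B < D < E < F < G < J < L < M on the vertex set. Then K (dimension 2) consists of the simplices:

  0-simplices (9): A, B, D, E, F, G, J, L, M
  1-simplices (27): AB, AE, AF, AJ, AL, AM, BD, BF, BG, BL, BM, DE, DG, DJ, DL, DM, EF, EG, EL, EM, FG, FJ, FL, GJ, GM, JL, JM
  2-simplices (18): ABF, ABM, AEL, AEM, AFJ, AJL, BDG, BDL, BFL, BGM, DEG, DEM, DJL, DJM, EFG, EFL, FGJ, GJM

so the chain groups are C_0 ≅ Z^9, C_1 ≅ Z^27, C_2 ≅ Z^18.

Boundary ∂_1: C_1 → C_0 sends each edge [p,q] (with p < q) to q − p.
This gives a 9×27 integer matrix of rank 8; reducing to Smith normal form yields diagonal entries (1,1,1,1,1,1,1,1).

The boundary map ∂_2: C_2 → C_1 sends each 2-simplex [p,q,r] to [q,r] − [p,r] + [p,q]. For instance
  ∂AEM = EM − AM + AE,
  ∂DEG = EG − DG + DE.
As a 27×18 matrix over Z this has rank 18, with invariant factors (1,1,1,1,1,1,1,1,1,1,1,1,1,1,1,1,1,2).

Computing H_k = (kernel of ∂_k) / (image of ∂_{k+1}):

  H_0: rank C_0 − rank ∂_1 = 9 − 8 = 1, and the invariant factors of ∂_1 are all 1, so H_0 ≅ Z.
  H_1: rank ker ∂_1 − rank ∂_2 = (27 − 8) − 18 = 1, and ∂_2 has invariant factor 2 > 1, so H_1 ≅ Z ⊕ Z/2.
  H_2: rank ker ∂_2 − rank ∂_3 = (18 − 18) − 0 = 0, and there is no ∂_3, so H_2 ≅ 0.

H_0 = Z,  H_1 = Z ⊕ Z/2,  H_2 = 0.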